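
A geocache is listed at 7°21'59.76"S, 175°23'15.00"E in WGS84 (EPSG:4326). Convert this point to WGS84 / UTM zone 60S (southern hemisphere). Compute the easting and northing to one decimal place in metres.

Zone 60 central meridian λ₀ = 6×60 − 183 = 177°; Δλ = -1.6125°.
Transverse Mercator on WGS84 with k₀ = 0.9996 gives E = 322017.461 m, N = 9185403.268 m.

E 322017.5 m, N 9185403.3 m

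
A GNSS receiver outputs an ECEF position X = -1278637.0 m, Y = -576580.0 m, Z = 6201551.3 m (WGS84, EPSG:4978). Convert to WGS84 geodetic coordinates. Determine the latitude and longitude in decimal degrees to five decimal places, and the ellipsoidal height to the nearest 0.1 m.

lat 77.33820°, lon -155.72780°, h 403.2 m

λ = atan2(Y, X) = -155.72780114°; p = √(X²+Y²) = 1402625.1 m.
Bowring's method on WGS84 (a = 6378137 m, b = 6356752.314 m) gives φ = 77.33819987°, h = 403.197 m.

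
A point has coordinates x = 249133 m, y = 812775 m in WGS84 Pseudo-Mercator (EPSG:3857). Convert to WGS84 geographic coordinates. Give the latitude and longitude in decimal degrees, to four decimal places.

R = 6378137 m. λ = x/R = 2.23799982°.
φ = 2·arctan(exp(y/R)) − 90° = 2·arctan(1.13591) − 90° = 7.28160126°.

lat 7.2816°, lon 2.2380°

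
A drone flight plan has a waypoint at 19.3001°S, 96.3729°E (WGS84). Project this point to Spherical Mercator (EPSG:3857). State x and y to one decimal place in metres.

Web Mercator is spherical with R = a = 6378137 m.
x = R·λ = 6378137 × 1.682024415 = 10728182.154 m.
y = R·ln tan(π/4 + φ/2) = 6378137 × -0.343407470 = -2190299.888 m.

x 10728182.2 m, y -2190299.9 m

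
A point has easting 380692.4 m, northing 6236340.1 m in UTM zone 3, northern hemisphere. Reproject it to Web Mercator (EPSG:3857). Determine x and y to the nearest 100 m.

x -18582100 m, y 7609700 m

Unproject from UTM 3N (λ₀ = -165°) → φ = 56.25690018°, λ = -166.92590016°.
Web Mercator (R = 6378137 m): x = -18582106.207 m, y = 7609728.127 m.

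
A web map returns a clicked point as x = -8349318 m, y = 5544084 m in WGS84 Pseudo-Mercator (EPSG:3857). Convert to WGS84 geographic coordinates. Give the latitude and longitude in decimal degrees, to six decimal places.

lat 44.506002°, lon -75.003200°

R = 6378137 m. λ = x/R = -75.00319971°.
φ = 2·arctan(exp(y/R)) − 90° = 2·arctan(2.38508) − 90° = 44.50600197°.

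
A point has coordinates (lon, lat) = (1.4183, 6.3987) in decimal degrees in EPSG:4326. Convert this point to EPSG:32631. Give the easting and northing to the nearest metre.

Zone 31 central meridian λ₀ = 6×31 − 183 = 3°; Δλ = -1.5817°.
Transverse Mercator on WGS84 with k₀ = 0.9996 gives E = 325063.728 m, N = 707547.213 m.

E 325064 m, N 707547 m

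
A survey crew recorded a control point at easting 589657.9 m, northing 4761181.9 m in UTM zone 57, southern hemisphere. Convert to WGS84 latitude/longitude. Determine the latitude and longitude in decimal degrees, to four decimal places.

Zone 57S: λ₀ = 159°, k₀ = 0.9996, false easting 500000 m, false northing 10000000 m.
Meridian distance M = (N − FN)/k₀ = -5240914.5 m.
Inverse transverse Mercator on WGS84 gives φ = -47.29670023°, λ = 160.18589986°.

lat -47.2967°, lon 160.1859°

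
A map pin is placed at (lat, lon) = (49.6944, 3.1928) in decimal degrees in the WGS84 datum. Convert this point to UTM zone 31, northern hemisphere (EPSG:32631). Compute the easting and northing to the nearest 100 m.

Zone 31 central meridian λ₀ = 6×31 − 183 = 3°; Δλ = +0.1928°.
Transverse Mercator on WGS84 with k₀ = 0.9996 gives E = 513904.795 m, N = 5504671.439 m.

E 513900 m, N 5504700 m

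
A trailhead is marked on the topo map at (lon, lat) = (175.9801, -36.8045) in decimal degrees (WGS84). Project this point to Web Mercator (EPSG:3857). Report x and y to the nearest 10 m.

Web Mercator is spherical with R = a = 6378137 m.
x = R·λ = 6378137 × 3.071432163 = 19590015.122 m.
y = R·ln tan(π/4 + φ/2) = 6378137 × -0.691721035 = -4411891.529 m.

x 19590020 m, y -4411890 m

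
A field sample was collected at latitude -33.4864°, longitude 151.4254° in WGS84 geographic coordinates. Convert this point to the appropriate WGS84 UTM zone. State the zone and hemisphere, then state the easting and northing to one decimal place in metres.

Longitude 151.4254° lies in the 6° band [150°, 156°), giving zone 56; latitude is south of the equator, so 56S.
Zone 56 central meridian λ₀ = 6×56 − 183 = 153°; Δλ = -1.5746°.
Transverse Mercator on WGS84 with k₀ = 0.9996 gives E = 353712.560 m, N = 6293679.360 m.

Zone 56S: E 353712.6 m, N 6293679.4 m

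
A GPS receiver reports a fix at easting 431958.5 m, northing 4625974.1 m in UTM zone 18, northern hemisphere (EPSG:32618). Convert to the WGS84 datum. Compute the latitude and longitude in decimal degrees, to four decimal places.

Zone 18N: λ₀ = -75°, k₀ = 0.9996, false easting 500000 m.
Meridian distance M = (N − FN)/k₀ = 4627825.2 m.
Inverse transverse Mercator on WGS84 gives φ = 41.78270026°, λ = -75.81879941°.

lat 41.7827°, lon -75.8188°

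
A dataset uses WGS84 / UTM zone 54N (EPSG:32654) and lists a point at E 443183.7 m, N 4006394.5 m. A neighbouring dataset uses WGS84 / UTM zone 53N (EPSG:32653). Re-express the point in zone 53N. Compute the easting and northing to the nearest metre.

UTM 54N → geographic: φ = 36.20070029°, λ = 140.36800035°.
UTM 53N (λ₀ = 135°) forward: E = 982791.146 m, N = 4019589.623 m.

E 982791 m, N 4019590 m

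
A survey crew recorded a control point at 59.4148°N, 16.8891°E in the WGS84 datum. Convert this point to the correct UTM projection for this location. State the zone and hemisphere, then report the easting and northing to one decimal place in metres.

Longitude 16.8891° lies in the 6° band [12°, 18°), giving zone 33; latitude is north of the equator, so 33N.
Zone 33 central meridian λ₀ = 6×33 − 183 = 15°; Δλ = +1.8891°.
Transverse Mercator on WGS84 with k₀ = 0.9996 gives E = 607215.570 m, N = 6587763.525 m.

Zone 33N: E 607215.6 m, N 6587763.5 m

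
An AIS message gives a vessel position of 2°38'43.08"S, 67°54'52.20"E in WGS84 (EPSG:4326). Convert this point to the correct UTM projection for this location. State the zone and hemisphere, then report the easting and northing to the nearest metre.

Zone 42S: E 379332 m, N 9707560 m

Longitude 67.9145° lies in the 6° band [66°, 72°), giving zone 42; latitude is south of the equator, so 42S.
Zone 42 central meridian λ₀ = 6×42 − 183 = 69°; Δλ = -1.0855°.
Transverse Mercator on WGS84 with k₀ = 0.9996 gives E = 379331.644 m, N = 9707560.023 m.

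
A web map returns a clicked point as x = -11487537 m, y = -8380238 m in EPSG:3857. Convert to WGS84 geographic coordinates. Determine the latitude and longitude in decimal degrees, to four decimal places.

lat -59.9123°, lon -103.1943°

R = 6378137 m. λ = x/R = -103.19430064°.
φ = 2·arctan(exp(y/R)) − 90° = 2·arctan(0.26877) − 90° = -59.91229874°.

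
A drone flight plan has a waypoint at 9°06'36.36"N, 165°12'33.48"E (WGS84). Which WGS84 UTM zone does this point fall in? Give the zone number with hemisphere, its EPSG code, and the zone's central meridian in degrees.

Zone 58N (EPSG:32658), central meridian 165°

UTM zone = ⌊(λ + 180)/6⌋ + 1; 165.2093° ∈ [162°, 168°) → zone 58.
Hemisphere: N (φ ≥ 0).
Central meridian λ₀ = 6×58 − 183 = 165°.
EPSG code: 32658.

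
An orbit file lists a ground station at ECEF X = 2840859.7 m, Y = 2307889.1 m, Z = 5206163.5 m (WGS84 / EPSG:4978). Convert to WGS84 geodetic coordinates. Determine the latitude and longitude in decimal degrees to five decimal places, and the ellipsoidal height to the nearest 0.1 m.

lat 55.07190°, lon 39.09010°, h 235.5 m

λ = atan2(Y, X) = 39.09009985°; p = √(X²+Y²) = 3660168.8 m.
Bowring's method on WGS84 (a = 6378137 m, b = 6356752.314 m) gives φ = 55.07189974°, h = 235.503 m.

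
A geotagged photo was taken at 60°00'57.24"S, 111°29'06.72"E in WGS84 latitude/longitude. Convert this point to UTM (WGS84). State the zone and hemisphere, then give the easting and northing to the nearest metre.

Longitude 111.4852° lies in the 6° band [108°, 114°), giving zone 49; latitude is south of the equator, so 49S.
Zone 49 central meridian λ₀ = 6×49 − 183 = 111°; Δλ = +0.4852°.
Transverse Mercator on WGS84 with k₀ = 0.9996 gives E = 527050.182 m, N = 3346718.854 m.

Zone 49S: E 527050 m, N 3346719 m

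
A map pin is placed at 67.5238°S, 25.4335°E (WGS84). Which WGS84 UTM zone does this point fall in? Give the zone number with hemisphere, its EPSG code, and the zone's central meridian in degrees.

Zone 35S (EPSG:32735), central meridian 27°

UTM zone = ⌊(λ + 180)/6⌋ + 1; 25.4335° ∈ [24°, 30°) → zone 35.
Hemisphere: S (φ < 0).
Central meridian λ₀ = 6×35 − 183 = 27°.
EPSG code: 32735.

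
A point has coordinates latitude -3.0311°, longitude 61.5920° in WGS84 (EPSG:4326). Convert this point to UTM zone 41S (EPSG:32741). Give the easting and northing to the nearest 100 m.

Zone 41 central meridian λ₀ = 6×41 − 183 = 63°; Δλ = -1.4080°.
Transverse Mercator on WGS84 with k₀ = 0.9996 gives E = 343526.812 m, N = 9664867.561 m.

E 343500 m, N 9664900 m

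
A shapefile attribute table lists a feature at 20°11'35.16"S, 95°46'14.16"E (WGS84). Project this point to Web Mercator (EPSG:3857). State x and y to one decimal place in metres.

Web Mercator is spherical with R = a = 6378137 m.
x = R·λ = 6378137 × 1.671512297 = 10661134.425 m.
y = R·ln tan(π/4 + φ/2) = 6378137 × -0.359967238 = -2295920.358 m.

x 10661134.4 m, y -2295920.4 m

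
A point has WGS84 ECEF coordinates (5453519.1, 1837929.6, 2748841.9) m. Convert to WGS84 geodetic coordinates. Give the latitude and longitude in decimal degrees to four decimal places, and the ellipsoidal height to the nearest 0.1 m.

λ = atan2(Y, X) = 18.62470014°; p = √(X²+Y²) = 5754898.4 m.
Bowring's method on WGS84 (a = 6378137 m, b = 6356752.314 m) gives φ = 25.68149993°, h = 3546.447 m.

lat 25.6815°, lon 18.6247°, h 3546.4 m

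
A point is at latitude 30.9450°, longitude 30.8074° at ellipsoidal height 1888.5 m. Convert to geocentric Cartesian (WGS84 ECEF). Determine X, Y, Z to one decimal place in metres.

X 4703945.5 m, Y 2804937.8 m, Z 3261636.3 m

WGS84: a = 6378137 m, e² = 0.006694380; N(φ) = a/√(1−e²sin²φ) = 6383789.502 m.
X = (N+h)·cosφ·cosλ = 4703945.474 m; Y = (N+h)·cosφ·sinλ = 2804937.776 m; Z = (N(1−e²)+h)·sinφ = 3261636.275 m.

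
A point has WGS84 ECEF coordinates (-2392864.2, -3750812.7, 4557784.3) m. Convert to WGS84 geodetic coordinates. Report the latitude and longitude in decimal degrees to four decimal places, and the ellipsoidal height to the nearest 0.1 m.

λ = atan2(Y, X) = -122.53620035°; p = √(X²+Y²) = 4449089.2 m.
Bowring's method on WGS84 (a = 6378137 m, b = 6356752.314 m) gives φ = 45.88370007°, h = 2125.381 m.

lat 45.8837°, lon -122.5362°, h 2125.4 m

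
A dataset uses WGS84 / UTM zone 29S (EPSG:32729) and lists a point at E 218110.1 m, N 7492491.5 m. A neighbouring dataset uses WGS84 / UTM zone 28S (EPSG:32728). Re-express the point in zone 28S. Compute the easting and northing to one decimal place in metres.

E 834771.7 m, N 7491424.1 m

UTM 29S → geographic: φ = -22.65120025°, λ = -11.74290013°.
UTM 28S (λ₀ = -15°) forward: E = 834771.738 m, N = 7491424.144 m.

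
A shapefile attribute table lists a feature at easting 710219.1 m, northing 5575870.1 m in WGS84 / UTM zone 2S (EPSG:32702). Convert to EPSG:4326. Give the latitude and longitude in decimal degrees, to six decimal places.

Zone 2S: λ₀ = -171°, k₀ = 0.9996, false easting 500000 m, false northing 10000000 m.
Meridian distance M = (N − FN)/k₀ = -4425900.3 m.
Inverse transverse Mercator on WGS84 gives φ = -39.94120024°, λ = -168.53949956°.

lat -39.941200°, lon -168.539500°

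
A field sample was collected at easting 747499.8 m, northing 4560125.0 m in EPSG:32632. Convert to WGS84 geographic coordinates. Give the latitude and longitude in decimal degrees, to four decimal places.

Zone 32N: λ₀ = 9°, k₀ = 0.9996, false easting 500000 m.
Meridian distance M = (N − FN)/k₀ = 4561949.8 m.
Inverse transverse Mercator on WGS84 gives φ = 41.15470039°, λ = 11.94960017°.

lat 41.1547°, lon 11.9496°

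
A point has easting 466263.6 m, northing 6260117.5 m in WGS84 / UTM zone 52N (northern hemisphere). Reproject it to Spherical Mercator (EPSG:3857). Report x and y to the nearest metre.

Unproject from UTM 52N (λ₀ = 129°) → φ = 56.48430041°, λ = 128.45220029°.
Web Mercator (R = 6378137 m): x = 14299233.527 m, y = 7655436.518 m.

x 14299234 m, y 7655437 m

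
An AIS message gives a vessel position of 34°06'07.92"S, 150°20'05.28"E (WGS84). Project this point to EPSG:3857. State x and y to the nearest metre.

x 16735193 m, y -4042533 m

Web Mercator is spherical with R = a = 6378137 m.
x = R·λ = 6378137 × 2.623837240 = 16735193.385 m.
y = R·ln tan(π/4 + φ/2) = 6378137 × -0.633810979 = -4042533.258 m.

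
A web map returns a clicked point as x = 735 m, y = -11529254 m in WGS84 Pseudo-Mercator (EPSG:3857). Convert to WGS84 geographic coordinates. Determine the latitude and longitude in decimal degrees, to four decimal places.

R = 6378137 m. λ = x/R = 0.00660262°.
φ = 2·arctan(exp(y/R)) − 90° = 2·arctan(0.16404) − 90° = -71.36789857°.

lat -71.3679°, lon 0.0066°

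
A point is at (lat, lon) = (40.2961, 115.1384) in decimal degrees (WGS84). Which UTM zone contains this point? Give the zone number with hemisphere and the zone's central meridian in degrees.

Zone 50N, central meridian 117°

UTM zone = ⌊(λ + 180)/6⌋ + 1; 115.1384° ∈ [114°, 120°) → zone 50.
Hemisphere: N (φ ≥ 0).
Central meridian λ₀ = 6×50 − 183 = 117°.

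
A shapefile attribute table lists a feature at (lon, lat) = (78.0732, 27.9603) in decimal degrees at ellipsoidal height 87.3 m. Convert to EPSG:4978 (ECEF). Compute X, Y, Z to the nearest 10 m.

WGS84: a = 6378137 m, e² = 0.006694380; N(φ) = a/√(1−e²sin²φ) = 6382835.288 m.
X = (N+h)·cosφ·cosλ = 1165130.857 m; Y = (N+h)·cosφ·sinλ = 5516153.371 m; Z = (N(1−e²)+h)·sinφ = 2972660.948 m.

X 1165130 m, Y 5516150 m, Z 2972660 m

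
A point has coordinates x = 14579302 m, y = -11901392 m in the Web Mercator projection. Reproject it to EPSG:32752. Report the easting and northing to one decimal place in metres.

E 566385.5 m, N 1964593.3 m

Web Mercator inverse (R = 6378137 m) → φ = -72.40689965°, λ = 130.96809818°.
UTM 52S forward: E = 566385.458 m, N = 1964593.343 m.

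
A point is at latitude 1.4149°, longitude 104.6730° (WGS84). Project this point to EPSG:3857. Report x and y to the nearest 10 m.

Web Mercator is spherical with R = a = 6378137 m.
x = R·λ = 6378137 × 1.826888488 = 11652145.060 m.
y = R·ln tan(π/4 + φ/2) = 6378137 × 0.024697174 = 157521.959 m.

x 11652150 m, y 157520 m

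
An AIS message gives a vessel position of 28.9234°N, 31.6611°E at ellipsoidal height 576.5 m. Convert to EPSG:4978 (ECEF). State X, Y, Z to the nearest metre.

X 4755860 m, Y 2932820 m, Z 3066752 m

WGS84: a = 6378137 m, e² = 0.006694380; N(φ) = a/√(1−e²sin²φ) = 6383136.526 m.
X = (N+h)·cosφ·cosλ = 4755860.092 m; Y = (N+h)·cosφ·sinλ = 2932820.364 m; Z = (N(1−e²)+h)·sinφ = 3066751.774 m.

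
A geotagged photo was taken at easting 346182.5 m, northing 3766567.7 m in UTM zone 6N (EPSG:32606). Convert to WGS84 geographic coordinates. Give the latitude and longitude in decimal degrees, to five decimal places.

lat 34.02850°, lon -148.66610°

Zone 6N: λ₀ = -147°, k₀ = 0.9996, false easting 500000 m.
Meridian distance M = (N − FN)/k₀ = 3768074.9 m.
Inverse transverse Mercator on WGS84 gives φ = 34.02849969°, λ = -148.66610013°.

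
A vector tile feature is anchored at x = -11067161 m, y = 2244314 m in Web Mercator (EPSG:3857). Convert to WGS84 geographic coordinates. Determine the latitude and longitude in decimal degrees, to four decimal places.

lat 19.7574°, lon -99.4180°

R = 6378137 m. λ = x/R = -99.41799878°.
φ = 2·arctan(exp(y/R)) − 90° = 2·arctan(1.42173) − 90° = 19.75740285°.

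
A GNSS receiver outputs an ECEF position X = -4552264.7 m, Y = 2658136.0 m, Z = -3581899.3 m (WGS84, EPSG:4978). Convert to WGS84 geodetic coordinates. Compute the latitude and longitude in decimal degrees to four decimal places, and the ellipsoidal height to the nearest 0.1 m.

λ = atan2(Y, X) = 149.71870000°; p = √(X²+Y²) = 5271508.4 m.
Bowring's method on WGS84 (a = 6378137 m, b = 6356752.314 m) gives φ = -34.37450035°, h = 1929.218 m.

lat -34.3745°, lon 149.7187°, h 1929.2 m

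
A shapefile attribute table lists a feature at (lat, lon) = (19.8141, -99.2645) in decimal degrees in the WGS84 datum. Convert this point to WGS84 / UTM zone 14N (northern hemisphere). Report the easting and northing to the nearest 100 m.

E 472300 m, N 2190900 m

Zone 14 central meridian λ₀ = 6×14 − 183 = -99°; Δλ = -0.2645°.
Transverse Mercator on WGS84 with k₀ = 0.9996 gives E = 472299.506 m, N = 2190931.501 m.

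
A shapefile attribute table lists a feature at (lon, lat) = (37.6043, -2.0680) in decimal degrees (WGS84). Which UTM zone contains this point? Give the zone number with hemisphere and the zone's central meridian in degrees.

Zone 37S, central meridian 39°

UTM zone = ⌊(λ + 180)/6⌋ + 1; 37.6043° ∈ [36°, 42°) → zone 37.
Hemisphere: S (φ < 0).
Central meridian λ₀ = 6×37 − 183 = 39°.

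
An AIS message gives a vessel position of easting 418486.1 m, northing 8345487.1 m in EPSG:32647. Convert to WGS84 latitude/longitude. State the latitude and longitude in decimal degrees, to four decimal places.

lat 75.1785°, lon 96.1443°

Zone 47N: λ₀ = 99°, k₀ = 0.9996, false easting 500000 m.
Meridian distance M = (N − FN)/k₀ = 8348826.6 m.
Inverse transverse Mercator on WGS84 gives φ = 75.17849970°, λ = 96.14429943°.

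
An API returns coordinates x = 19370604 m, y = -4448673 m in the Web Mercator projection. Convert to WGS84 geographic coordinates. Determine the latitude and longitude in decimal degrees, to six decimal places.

lat -37.068600°, lon 174.009096°

R = 6378137 m. λ = x/R = 174.00909636°.
φ = 2·arctan(exp(y/R)) − 90° = 2·arctan(0.49783) − 90° = -37.06859956°.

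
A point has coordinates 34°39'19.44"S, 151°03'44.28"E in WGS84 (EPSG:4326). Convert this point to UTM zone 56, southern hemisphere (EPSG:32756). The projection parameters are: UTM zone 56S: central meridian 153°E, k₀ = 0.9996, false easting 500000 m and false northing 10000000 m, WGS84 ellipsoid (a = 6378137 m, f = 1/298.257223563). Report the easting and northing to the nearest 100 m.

Zone 56 central meridian λ₀ = 6×56 − 183 = 153°; Δλ = -1.9377°.
Transverse Mercator on WGS84 with k₀ = 0.9996 gives E = 322431.531 m, N = 6163462.888 m.

E 322400 m, N 6163500 m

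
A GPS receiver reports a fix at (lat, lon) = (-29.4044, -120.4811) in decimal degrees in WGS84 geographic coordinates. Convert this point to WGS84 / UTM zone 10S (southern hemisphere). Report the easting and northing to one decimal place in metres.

E 744420.7 m, N 6744570.0 m

Zone 10 central meridian λ₀ = 6×10 − 183 = -123°; Δλ = +2.5189°.
Transverse Mercator on WGS84 with k₀ = 0.9996 gives E = 744420.720 m, N = 6744570.034 m.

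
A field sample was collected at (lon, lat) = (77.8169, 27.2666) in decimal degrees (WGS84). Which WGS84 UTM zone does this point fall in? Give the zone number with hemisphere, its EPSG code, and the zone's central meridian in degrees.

Zone 43N (EPSG:32643), central meridian 75°

UTM zone = ⌊(λ + 180)/6⌋ + 1; 77.8169° ∈ [72°, 78°) → zone 43.
Hemisphere: N (φ ≥ 0).
Central meridian λ₀ = 6×43 − 183 = 75°.
EPSG code: 32643.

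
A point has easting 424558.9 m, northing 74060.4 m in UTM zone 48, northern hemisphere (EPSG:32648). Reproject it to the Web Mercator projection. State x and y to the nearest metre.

Unproject from UTM 48N (λ₀ = 105°) → φ = 0.67000014°, λ = 104.32199976°.
Web Mercator (R = 6378137 m): x = 11613071.892 m, y = 74585.774 m.

x 11613072 m, y 74586 m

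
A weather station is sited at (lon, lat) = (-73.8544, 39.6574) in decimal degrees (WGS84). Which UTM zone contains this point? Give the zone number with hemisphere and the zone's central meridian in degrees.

Zone 18N, central meridian -75°

UTM zone = ⌊(λ + 180)/6⌋ + 1; -73.8544° ∈ [-78°, -72°) → zone 18.
Hemisphere: N (φ ≥ 0).
Central meridian λ₀ = 6×18 − 183 = -75°.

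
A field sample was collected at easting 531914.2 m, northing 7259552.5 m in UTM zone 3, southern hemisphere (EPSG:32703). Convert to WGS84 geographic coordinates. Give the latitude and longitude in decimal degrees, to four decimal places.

lat -24.7784°, lon -164.6843°

Zone 3S: λ₀ = -165°, k₀ = 0.9996, false easting 500000 m, false northing 10000000 m.
Meridian distance M = (N − FN)/k₀ = -2741544.1 m.
Inverse transverse Mercator on WGS84 gives φ = -24.77839992°, λ = -164.68430002°.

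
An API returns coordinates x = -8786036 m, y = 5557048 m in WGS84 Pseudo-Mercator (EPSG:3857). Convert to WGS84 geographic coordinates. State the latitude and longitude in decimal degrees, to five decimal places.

lat 44.58900°, lon -78.92630°

R = 6378137 m. λ = x/R = -78.92630426°.
φ = 2·arctan(exp(y/R)) − 90° = 2·arctan(2.38993) − 90° = 44.58899768°.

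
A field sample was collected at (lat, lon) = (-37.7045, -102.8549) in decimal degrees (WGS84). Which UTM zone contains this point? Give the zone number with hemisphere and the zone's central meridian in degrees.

Zone 13S, central meridian -105°

UTM zone = ⌊(λ + 180)/6⌋ + 1; -102.8549° ∈ [-108°, -102°) → zone 13.
Hemisphere: S (φ < 0).
Central meridian λ₀ = 6×13 − 183 = -105°.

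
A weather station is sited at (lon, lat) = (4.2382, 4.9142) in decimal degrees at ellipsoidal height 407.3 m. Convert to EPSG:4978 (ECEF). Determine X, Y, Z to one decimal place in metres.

X 6337874.6 m, Y 469673.0 m, Z 542766.4 m

WGS84: a = 6378137 m, e² = 0.006694380; N(φ) = a/√(1−e²sin²φ) = 6378293.670 m.
X = (N+h)·cosφ·cosλ = 6337874.571 m; Y = (N+h)·cosφ·sinλ = 469672.972 m; Z = (N(1−e²)+h)·sinφ = 542766.356 m.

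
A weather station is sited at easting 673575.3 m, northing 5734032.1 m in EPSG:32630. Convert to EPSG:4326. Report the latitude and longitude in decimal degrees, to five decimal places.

Zone 30N: λ₀ = -3°, k₀ = 0.9996, false easting 500000 m.
Meridian distance M = (N − FN)/k₀ = 5736326.6 m.
Inverse transverse Mercator on WGS84 gives φ = 51.73030036°, λ = -0.48649927°.

lat 51.73030°, lon -0.48650°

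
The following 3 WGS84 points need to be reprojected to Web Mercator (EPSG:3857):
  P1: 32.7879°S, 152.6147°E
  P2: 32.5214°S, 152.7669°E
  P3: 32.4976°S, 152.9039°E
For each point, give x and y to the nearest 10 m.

Web Mercator: x = R·λ, y = R·ln tan(π/4+φ/2), R = 6378137 m.
P1 (-32.7879°, 152.6147°) → (16988990.692, -3867184.957) m.
P2 (-32.5214°, 152.7669°) → (17005933.518, -3831948.766) m.
P3 (-32.4976°, 152.9039°) → (17021184.288, -3828807.065) m.

P1: x 16988990 m, y -3867180 m; P2: x 17005930 m, y -3831950 m; P3: x 17021180 m, y -3828810 m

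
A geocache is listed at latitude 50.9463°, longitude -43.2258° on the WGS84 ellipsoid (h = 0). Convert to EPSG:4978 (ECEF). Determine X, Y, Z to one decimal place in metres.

X 2934075.7 m, Y -2757767.9 m, Z 4929782.9 m

WGS84: a = 6378137 m, e² = 0.006694380; N(φ) = a/√(1−e²sin²φ) = 6391050.290 m.
X = (N+h)·cosφ·cosλ = 2934075.738 m; Y = (N+h)·cosφ·sinλ = -2757767.851 m; Z = (N(1−e²)+h)·sinφ = 4929782.882 m.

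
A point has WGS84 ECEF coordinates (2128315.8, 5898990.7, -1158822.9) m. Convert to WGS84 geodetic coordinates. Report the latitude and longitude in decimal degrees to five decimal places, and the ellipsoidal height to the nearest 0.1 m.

λ = atan2(Y, X) = 70.16090039°; p = √(X²+Y²) = 6271189.6 m.
Bowring's method on WGS84 (a = 6378137 m, b = 6356752.314 m) gives φ = -10.53829990°, h = -69.871 m.

lat -10.53830°, lon 70.16090°, h -69.9 m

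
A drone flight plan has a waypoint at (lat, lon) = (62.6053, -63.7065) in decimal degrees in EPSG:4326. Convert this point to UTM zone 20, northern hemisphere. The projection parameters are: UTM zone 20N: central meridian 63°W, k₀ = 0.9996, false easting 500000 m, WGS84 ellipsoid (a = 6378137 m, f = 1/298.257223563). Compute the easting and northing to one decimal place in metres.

E 463732.2 m, N 6941812.7 m

Zone 20 central meridian λ₀ = 6×20 − 183 = -63°; Δλ = -0.7065°.
Transverse Mercator on WGS84 with k₀ = 0.9996 gives E = 463732.207 m, N = 6941812.670 m.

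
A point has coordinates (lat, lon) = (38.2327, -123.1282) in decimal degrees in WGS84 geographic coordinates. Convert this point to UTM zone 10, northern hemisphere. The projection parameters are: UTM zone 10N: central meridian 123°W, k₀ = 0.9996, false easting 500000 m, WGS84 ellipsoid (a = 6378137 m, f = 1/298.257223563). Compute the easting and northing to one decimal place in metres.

Zone 10 central meridian λ₀ = 6×10 − 183 = -123°; Δλ = -0.1282°.
Transverse Mercator on WGS84 with k₀ = 0.9996 gives E = 488780.040 m, N = 4231641.849 m.

E 488780.0 m, N 4231641.8 m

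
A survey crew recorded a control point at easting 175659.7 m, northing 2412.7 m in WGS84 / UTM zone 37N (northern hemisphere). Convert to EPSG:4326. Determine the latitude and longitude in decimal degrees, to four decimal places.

Zone 37N: λ₀ = 39°, k₀ = 0.9996, false easting 500000 m.
Meridian distance M = (N − FN)/k₀ = 2413.7 m.
Inverse transverse Mercator on WGS84 gives φ = 0.02180005°, λ = 36.08650028°.

lat 0.0218°, lon 36.0865°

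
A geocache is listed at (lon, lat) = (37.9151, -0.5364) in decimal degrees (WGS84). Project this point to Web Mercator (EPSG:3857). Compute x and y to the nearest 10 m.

Web Mercator is spherical with R = a = 6378137 m.
x = R·λ = 6378137 × 0.661743331 = 4220689.625 m.
y = R·ln tan(π/4 + φ/2) = 6378137 × -0.009362083 = -59712.647 m.

x 4220690 m, y -59710 m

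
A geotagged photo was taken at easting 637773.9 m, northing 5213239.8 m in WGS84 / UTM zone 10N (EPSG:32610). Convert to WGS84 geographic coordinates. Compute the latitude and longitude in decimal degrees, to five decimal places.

Zone 10N: λ₀ = -123°, k₀ = 0.9996, false easting 500000 m.
Meridian distance M = (N − FN)/k₀ = 5215325.9 m.
Inverse transverse Mercator on WGS84 gives φ = 47.05829977°, λ = -121.18579969°.

lat 47.05830°, lon -121.18580°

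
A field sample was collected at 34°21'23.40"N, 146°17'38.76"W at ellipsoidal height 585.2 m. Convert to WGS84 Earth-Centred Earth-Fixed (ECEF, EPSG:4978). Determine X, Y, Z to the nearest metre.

WGS84: a = 6378137 m, e² = 0.006694380; N(φ) = a/√(1−e²sin²φ) = 6384947.071 m.
X = (N+h)·cosφ·cosλ = -4385366.840 m; Y = (N+h)·cosφ·sinλ = -2925328.598 m; Z = (N(1−e²)+h)·sinφ = 3579492.083 m.

X -4385367 m, Y -2925329 m, Z 3579492 m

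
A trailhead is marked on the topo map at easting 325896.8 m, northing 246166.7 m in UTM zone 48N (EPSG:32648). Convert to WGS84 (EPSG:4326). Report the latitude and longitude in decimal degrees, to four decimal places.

lat 2.2263°, lon 103.4344°

Zone 48N: λ₀ = 105°, k₀ = 0.9996, false easting 500000 m.
Meridian distance M = (N − FN)/k₀ = 246265.2 m.
Inverse transverse Mercator on WGS84 gives φ = 2.22629995°, λ = 103.43440010°.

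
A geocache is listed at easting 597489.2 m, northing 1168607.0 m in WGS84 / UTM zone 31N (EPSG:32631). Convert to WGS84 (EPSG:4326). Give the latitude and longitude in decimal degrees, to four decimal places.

Zone 31N: λ₀ = 3°, k₀ = 0.9996, false easting 500000 m.
Meridian distance M = (N − FN)/k₀ = 1169074.6 m.
Inverse transverse Mercator on WGS84 gives φ = 10.57029962°, λ = 3.89110044°.

lat 10.5703°, lon 3.8911°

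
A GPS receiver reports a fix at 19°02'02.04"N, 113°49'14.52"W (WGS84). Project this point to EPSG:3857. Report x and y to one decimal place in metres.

x -12670462.4 m, y 2158927.5 m

Web Mercator is spherical with R = a = 6378137 m.
x = R·λ = 6378137 × -1.986545972 = -12670462.366 m.
y = R·ln tan(π/4 + φ/2) = 6378137 × 0.338488731 = 2158927.498 m.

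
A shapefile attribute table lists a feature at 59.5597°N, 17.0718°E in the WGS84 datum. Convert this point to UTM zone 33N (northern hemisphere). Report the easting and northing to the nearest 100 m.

Zone 33 central meridian λ₀ = 6×33 − 183 = 15°; Δλ = +2.0718°.
Transverse Mercator on WGS84 with k₀ = 0.9996 gives E = 617079.867 m, N = 6604202.940 m.

E 617100 m, N 6604200 m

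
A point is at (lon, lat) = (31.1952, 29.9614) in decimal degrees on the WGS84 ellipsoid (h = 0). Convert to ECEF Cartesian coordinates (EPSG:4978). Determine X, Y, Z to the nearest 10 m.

WGS84: a = 6378137 m, e² = 0.006694380; N(φ) = a/√(1−e²sin²φ) = 6383468.436 m.
X = (N+h)·cosφ·cosλ = 4730742.080 m; Y = (N+h)·cosφ·sinλ = 2864497.586 m; Z = (N(1−e²)+h)·sinφ = 3166667.386 m.

X 4730740 m, Y 2864500 m, Z 3166670 m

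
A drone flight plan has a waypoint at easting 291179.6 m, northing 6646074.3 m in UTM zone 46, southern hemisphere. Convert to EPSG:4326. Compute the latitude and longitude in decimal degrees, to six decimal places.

lat -30.299100°, lon 90.828600°

Zone 46S: λ₀ = 93°, k₀ = 0.9996, false easting 500000 m, false northing 10000000 m.
Meridian distance M = (N − FN)/k₀ = -3355267.8 m.
Inverse transverse Mercator on WGS84 gives φ = -30.29909957°, λ = 90.82859953°.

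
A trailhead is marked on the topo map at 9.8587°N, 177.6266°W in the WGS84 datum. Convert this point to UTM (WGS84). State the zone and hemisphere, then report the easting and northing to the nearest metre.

Longitude -177.6266° lies in the 6° band [-180°, -174°), giving zone 1; latitude is north of the equator, so 1N.
Zone 1 central meridian λ₀ = 6×1 − 183 = -177°; Δλ = -0.6266°.
Transverse Mercator on WGS84 with k₀ = 0.9996 gives E = 431296.696 m, N = 1089854.257 m.

Zone 1N: E 431297 m, N 1089854 m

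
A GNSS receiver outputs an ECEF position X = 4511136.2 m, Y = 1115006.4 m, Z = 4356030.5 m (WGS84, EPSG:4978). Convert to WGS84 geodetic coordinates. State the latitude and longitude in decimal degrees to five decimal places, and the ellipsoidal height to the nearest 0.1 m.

λ = atan2(Y, X) = 13.88339987°; p = √(X²+Y²) = 4646890.3 m.
Bowring's method on WGS84 (a = 6378137 m, b = 6356752.314 m) gives φ = 43.34159979°, h = 1239.754 m.

lat 43.34160°, lon 13.88340°, h 1239.8 m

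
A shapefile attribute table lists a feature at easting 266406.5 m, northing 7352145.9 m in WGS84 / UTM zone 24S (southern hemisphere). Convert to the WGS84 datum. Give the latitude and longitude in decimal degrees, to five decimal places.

Zone 24S: λ₀ = -39°, k₀ = 0.9996, false easting 500000 m, false northing 10000000 m.
Meridian distance M = (N − FN)/k₀ = -2648913.7 m.
Inverse transverse Mercator on WGS84 gives φ = -23.92529975°, λ = -41.29490014°.

lat -23.92530°, lon -41.29490°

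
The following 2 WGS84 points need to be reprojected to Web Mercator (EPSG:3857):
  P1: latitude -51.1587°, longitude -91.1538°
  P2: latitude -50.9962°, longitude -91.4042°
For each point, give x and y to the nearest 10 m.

P1: x -10147190 m, y -6649410 m; P2: x -10175070 m, y -6620620 m

Web Mercator: x = R·λ, y = R·ln tan(π/4+φ/2), R = 6378137 m.
P1 (-51.1587°, -91.1538°) → (-10147194.600, -6649414.071) m.
P2 (-50.9962°, -91.4042°) → (-10175069.000, -6620621.574) m.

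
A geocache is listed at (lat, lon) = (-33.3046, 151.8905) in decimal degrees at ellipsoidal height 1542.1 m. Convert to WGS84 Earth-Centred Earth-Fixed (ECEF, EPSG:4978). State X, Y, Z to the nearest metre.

WGS84: a = 6378137 m, e² = 0.006694380; N(φ) = a/√(1−e²sin²φ) = 6384583.429 m.
X = (N+h)·cosφ·cosλ = -4707749.323 m; Y = (N+h)·cosφ·sinλ = 2514707.245 m; Z = (N(1−e²)+h)·sinφ = -3483088.593 m.

X -4707749 m, Y 2514707 m, Z -3483089 m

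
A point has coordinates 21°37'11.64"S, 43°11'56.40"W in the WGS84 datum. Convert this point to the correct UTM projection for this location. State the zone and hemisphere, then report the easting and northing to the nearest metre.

Zone 23S: E 686415 m, N 7608164 m

Longitude -43.1990° lies in the 6° band [-48°, -42°), giving zone 23; latitude is south of the equator, so 23S.
Zone 23 central meridian λ₀ = 6×23 − 183 = -45°; Δλ = +1.8010°.
Transverse Mercator on WGS84 with k₀ = 0.9996 gives E = 686414.578 m, N = 7608164.083 m.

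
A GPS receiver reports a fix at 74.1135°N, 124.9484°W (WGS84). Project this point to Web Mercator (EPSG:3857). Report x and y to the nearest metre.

x -13909192 m, y 12561543 m

Web Mercator is spherical with R = a = 6378137 m.
x = R·λ = 6378137 × -2.180760975 = -13909192.263 m.
y = R·ln tan(π/4 + φ/2) = 6378137 × 1.969468932 = 12561542.663 m.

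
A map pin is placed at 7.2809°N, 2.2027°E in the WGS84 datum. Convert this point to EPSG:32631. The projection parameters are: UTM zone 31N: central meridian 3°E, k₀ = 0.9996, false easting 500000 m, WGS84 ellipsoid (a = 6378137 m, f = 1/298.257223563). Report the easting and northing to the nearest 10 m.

Zone 31 central meridian λ₀ = 6×31 − 183 = 3°; Δλ = -0.7973°.
Transverse Mercator on WGS84 with k₀ = 0.9996 gives E = 411988.341 m, N = 804879.185 m.

E 411990 m, N 804880 m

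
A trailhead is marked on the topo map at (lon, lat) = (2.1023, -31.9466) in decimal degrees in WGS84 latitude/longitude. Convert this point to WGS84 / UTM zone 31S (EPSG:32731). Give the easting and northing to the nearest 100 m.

Zone 31 central meridian λ₀ = 6×31 − 183 = 3°; Δλ = -0.8977°.
Transverse Mercator on WGS84 with k₀ = 0.9996 gives E = 415156.791 m, N = 6465131.564 m.

E 415200 m, N 6465100 m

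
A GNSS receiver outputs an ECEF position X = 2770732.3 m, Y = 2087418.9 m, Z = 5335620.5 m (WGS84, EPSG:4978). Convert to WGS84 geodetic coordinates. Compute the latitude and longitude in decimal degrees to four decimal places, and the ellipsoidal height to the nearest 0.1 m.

λ = atan2(Y, X) = 36.99369960°; p = √(X²+Y²) = 3469045.3 m.
Bowring's method on WGS84 (a = 6378137 m, b = 6356752.314 m) gives φ = 57.14500040°, h = 1122.597 m.

lat 57.1450°, lon 36.9937°, h 1122.6 m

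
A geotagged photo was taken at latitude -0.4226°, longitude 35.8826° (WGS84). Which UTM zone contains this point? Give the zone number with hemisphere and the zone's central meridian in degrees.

UTM zone = ⌊(λ + 180)/6⌋ + 1; 35.8826° ∈ [30°, 36°) → zone 36.
Hemisphere: S (φ < 0).
Central meridian λ₀ = 6×36 − 183 = 33°.

Zone 36S, central meridian 33°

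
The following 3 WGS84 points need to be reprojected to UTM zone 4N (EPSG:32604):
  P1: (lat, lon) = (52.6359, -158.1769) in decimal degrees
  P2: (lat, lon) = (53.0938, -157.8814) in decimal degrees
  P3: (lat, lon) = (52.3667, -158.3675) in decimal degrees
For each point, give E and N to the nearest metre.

P1: E 555702 m, N 5832087 m; P2: E 574906 m, N 5883290 m; P3: E 543066 m, N 5802013 m

UTM zone 4N: λ₀ = -159°, k₀ = 0.9996.
P1 (52.6359°, -158.1769°) → (555701.608, 5832086.660) m.
P2 (53.0938°, -157.8814°) → (574905.543, 5883289.801) m.
P3 (52.3667°, -158.3675°) → (543065.559, 5802013.156) m.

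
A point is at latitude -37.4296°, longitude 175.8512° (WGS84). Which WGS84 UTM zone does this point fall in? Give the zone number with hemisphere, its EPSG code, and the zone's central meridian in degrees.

UTM zone = ⌊(λ + 180)/6⌋ + 1; 175.8512° ∈ [174°, 180°) → zone 60.
Hemisphere: S (φ < 0).
Central meridian λ₀ = 6×60 − 183 = 177°.
EPSG code: 32760.

Zone 60S (EPSG:32760), central meridian 177°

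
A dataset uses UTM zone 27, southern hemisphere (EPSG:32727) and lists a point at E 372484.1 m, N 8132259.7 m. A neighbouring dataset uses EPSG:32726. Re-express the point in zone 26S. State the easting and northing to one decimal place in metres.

E 1012025.6 m, N 8126401.5 m

UTM 27S → geographic: φ = -16.88970038°, λ = -22.19719985°.
UTM 26S (λ₀ = -27°) forward: E = 1012025.593 m, N = 8126401.455 m.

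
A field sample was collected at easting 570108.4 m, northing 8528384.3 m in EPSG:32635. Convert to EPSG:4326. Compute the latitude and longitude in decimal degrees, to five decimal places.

lat 76.82050°, lon 29.75550°

Zone 35N: λ₀ = 27°, k₀ = 0.9996, false easting 500000 m.
Meridian distance M = (N − FN)/k₀ = 8531797.0 m.
Inverse transverse Mercator on WGS84 gives φ = 76.82050007°, λ = 29.75550054°.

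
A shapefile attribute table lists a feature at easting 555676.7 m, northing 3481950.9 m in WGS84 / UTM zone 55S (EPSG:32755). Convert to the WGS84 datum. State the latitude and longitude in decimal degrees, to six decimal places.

Zone 55S: λ₀ = 147°, k₀ = 0.9996, false easting 500000 m, false northing 10000000 m.
Meridian distance M = (N − FN)/k₀ = -6520657.4 m.
Inverse transverse Mercator on WGS84 gives φ = -58.79880026°, λ = 147.96350045°.

lat -58.798800°, lon 147.963500°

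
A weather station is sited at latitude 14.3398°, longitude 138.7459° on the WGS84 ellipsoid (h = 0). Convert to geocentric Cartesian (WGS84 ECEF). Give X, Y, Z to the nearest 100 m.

X -4646600 m, Y 4075500 m, Z 1569400 m

WGS84: a = 6378137 m, e² = 0.006694380; N(φ) = a/√(1−e²sin²φ) = 6379446.972 m.
X = (N+h)·cosφ·cosλ = -4646595.967 m; Y = (N+h)·cosφ·sinλ = 4075543.561 m; Z = (N(1−e²)+h)·sinφ = 1569433.652 m.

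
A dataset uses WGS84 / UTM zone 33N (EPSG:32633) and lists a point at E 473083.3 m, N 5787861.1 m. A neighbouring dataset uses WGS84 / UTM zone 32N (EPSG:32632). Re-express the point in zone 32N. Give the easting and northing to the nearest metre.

E 882622 m, N 5802607 m

UTM 33N → geographic: φ = 52.24050035°, λ = 14.60580042°.
UTM 32N (λ₀ = 9°) forward: E = 882622.458 m, N = 5802606.749 m.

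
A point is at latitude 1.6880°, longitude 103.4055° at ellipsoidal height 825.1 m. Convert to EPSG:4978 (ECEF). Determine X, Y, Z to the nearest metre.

X -1478269 m, Y 6202484 m, Z 186647 m

WGS84: a = 6378137 m, e² = 0.006694380; N(φ) = a/√(1−e²sin²φ) = 6378155.525 m.
X = (N+h)·cosφ·cosλ = -1478269.276 m; Y = (N+h)·cosφ·sinλ = 6202483.815 m; Z = (N(1−e²)+h)·sinφ = 186647.225 m.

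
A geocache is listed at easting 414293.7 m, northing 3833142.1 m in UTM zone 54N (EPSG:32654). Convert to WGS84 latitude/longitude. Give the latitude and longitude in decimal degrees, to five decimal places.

Zone 54N: λ₀ = 141°, k₀ = 0.9996, false easting 500000 m.
Meridian distance M = (N − FN)/k₀ = 3834676.0 m.
Inverse transverse Mercator on WGS84 gives φ = 34.63659978°, λ = 140.06490008°.

lat 34.63660°, lon 140.06490°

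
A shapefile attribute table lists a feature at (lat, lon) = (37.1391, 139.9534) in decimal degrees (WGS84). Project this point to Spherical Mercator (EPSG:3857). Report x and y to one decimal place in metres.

x 15579541.2 m, y 4458513.3 m

Web Mercator is spherical with R = a = 6378137 m.
x = R·λ = 6378137 × 2.442647629 = 15579541.223 m.
y = R·ln tan(π/4 + φ/2) = 6378137 × 0.699030659 = 4458513.309 m.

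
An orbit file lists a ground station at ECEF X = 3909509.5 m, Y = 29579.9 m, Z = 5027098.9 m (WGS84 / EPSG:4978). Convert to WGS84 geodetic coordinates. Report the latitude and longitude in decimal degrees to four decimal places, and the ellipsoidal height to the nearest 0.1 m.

λ = atan2(Y, X) = 0.43349967°; p = √(X²+Y²) = 3909621.4 m.
Bowring's method on WGS84 (a = 6378137 m, b = 6356752.314 m) gives φ = 52.31370029°, h = 3640.483 m.

lat 52.3137°, lon 0.4335°, h 3640.5 m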